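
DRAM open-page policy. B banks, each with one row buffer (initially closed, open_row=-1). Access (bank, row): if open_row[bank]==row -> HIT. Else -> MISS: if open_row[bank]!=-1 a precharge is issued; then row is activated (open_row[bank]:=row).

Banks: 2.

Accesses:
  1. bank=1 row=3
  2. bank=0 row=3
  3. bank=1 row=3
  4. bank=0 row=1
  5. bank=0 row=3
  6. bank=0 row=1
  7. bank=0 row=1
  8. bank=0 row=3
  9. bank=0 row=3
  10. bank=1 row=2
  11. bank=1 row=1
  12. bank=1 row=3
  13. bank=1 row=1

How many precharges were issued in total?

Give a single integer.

Answer: 8

Derivation:
Acc 1: bank1 row3 -> MISS (open row3); precharges=0
Acc 2: bank0 row3 -> MISS (open row3); precharges=0
Acc 3: bank1 row3 -> HIT
Acc 4: bank0 row1 -> MISS (open row1); precharges=1
Acc 5: bank0 row3 -> MISS (open row3); precharges=2
Acc 6: bank0 row1 -> MISS (open row1); precharges=3
Acc 7: bank0 row1 -> HIT
Acc 8: bank0 row3 -> MISS (open row3); precharges=4
Acc 9: bank0 row3 -> HIT
Acc 10: bank1 row2 -> MISS (open row2); precharges=5
Acc 11: bank1 row1 -> MISS (open row1); precharges=6
Acc 12: bank1 row3 -> MISS (open row3); precharges=7
Acc 13: bank1 row1 -> MISS (open row1); precharges=8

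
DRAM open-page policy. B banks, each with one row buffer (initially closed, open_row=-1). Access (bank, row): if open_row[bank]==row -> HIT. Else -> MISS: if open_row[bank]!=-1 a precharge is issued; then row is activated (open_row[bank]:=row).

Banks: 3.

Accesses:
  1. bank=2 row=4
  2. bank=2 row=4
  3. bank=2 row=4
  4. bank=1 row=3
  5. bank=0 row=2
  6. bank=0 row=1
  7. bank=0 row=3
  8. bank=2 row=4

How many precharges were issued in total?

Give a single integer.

Acc 1: bank2 row4 -> MISS (open row4); precharges=0
Acc 2: bank2 row4 -> HIT
Acc 3: bank2 row4 -> HIT
Acc 4: bank1 row3 -> MISS (open row3); precharges=0
Acc 5: bank0 row2 -> MISS (open row2); precharges=0
Acc 6: bank0 row1 -> MISS (open row1); precharges=1
Acc 7: bank0 row3 -> MISS (open row3); precharges=2
Acc 8: bank2 row4 -> HIT

Answer: 2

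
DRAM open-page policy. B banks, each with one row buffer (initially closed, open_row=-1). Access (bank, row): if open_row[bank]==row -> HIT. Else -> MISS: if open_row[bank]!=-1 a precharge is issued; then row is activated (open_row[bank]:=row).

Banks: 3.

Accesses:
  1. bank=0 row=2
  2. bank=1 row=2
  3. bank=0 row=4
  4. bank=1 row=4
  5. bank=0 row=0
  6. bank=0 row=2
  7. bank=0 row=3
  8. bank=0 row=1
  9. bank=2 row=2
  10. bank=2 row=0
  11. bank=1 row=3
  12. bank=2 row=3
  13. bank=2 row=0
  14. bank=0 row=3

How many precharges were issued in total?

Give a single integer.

Acc 1: bank0 row2 -> MISS (open row2); precharges=0
Acc 2: bank1 row2 -> MISS (open row2); precharges=0
Acc 3: bank0 row4 -> MISS (open row4); precharges=1
Acc 4: bank1 row4 -> MISS (open row4); precharges=2
Acc 5: bank0 row0 -> MISS (open row0); precharges=3
Acc 6: bank0 row2 -> MISS (open row2); precharges=4
Acc 7: bank0 row3 -> MISS (open row3); precharges=5
Acc 8: bank0 row1 -> MISS (open row1); precharges=6
Acc 9: bank2 row2 -> MISS (open row2); precharges=6
Acc 10: bank2 row0 -> MISS (open row0); precharges=7
Acc 11: bank1 row3 -> MISS (open row3); precharges=8
Acc 12: bank2 row3 -> MISS (open row3); precharges=9
Acc 13: bank2 row0 -> MISS (open row0); precharges=10
Acc 14: bank0 row3 -> MISS (open row3); precharges=11

Answer: 11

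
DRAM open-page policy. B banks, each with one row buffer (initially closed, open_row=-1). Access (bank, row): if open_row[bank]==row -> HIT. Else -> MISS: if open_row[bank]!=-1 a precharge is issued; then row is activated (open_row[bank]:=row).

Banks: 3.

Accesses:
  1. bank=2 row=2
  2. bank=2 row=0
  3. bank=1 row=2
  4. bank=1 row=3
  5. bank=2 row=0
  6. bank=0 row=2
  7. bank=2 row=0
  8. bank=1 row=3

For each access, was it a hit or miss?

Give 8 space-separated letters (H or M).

Acc 1: bank2 row2 -> MISS (open row2); precharges=0
Acc 2: bank2 row0 -> MISS (open row0); precharges=1
Acc 3: bank1 row2 -> MISS (open row2); precharges=1
Acc 4: bank1 row3 -> MISS (open row3); precharges=2
Acc 5: bank2 row0 -> HIT
Acc 6: bank0 row2 -> MISS (open row2); precharges=2
Acc 7: bank2 row0 -> HIT
Acc 8: bank1 row3 -> HIT

Answer: M M M M H M H H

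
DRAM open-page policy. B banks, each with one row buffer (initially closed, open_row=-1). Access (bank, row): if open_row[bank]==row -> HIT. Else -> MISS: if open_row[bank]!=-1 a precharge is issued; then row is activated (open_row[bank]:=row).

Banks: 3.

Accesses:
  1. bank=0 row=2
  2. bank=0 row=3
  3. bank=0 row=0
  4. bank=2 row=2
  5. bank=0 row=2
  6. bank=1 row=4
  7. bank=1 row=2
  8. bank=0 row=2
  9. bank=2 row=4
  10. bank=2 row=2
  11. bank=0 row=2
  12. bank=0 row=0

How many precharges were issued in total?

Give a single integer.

Acc 1: bank0 row2 -> MISS (open row2); precharges=0
Acc 2: bank0 row3 -> MISS (open row3); precharges=1
Acc 3: bank0 row0 -> MISS (open row0); precharges=2
Acc 4: bank2 row2 -> MISS (open row2); precharges=2
Acc 5: bank0 row2 -> MISS (open row2); precharges=3
Acc 6: bank1 row4 -> MISS (open row4); precharges=3
Acc 7: bank1 row2 -> MISS (open row2); precharges=4
Acc 8: bank0 row2 -> HIT
Acc 9: bank2 row4 -> MISS (open row4); precharges=5
Acc 10: bank2 row2 -> MISS (open row2); precharges=6
Acc 11: bank0 row2 -> HIT
Acc 12: bank0 row0 -> MISS (open row0); precharges=7

Answer: 7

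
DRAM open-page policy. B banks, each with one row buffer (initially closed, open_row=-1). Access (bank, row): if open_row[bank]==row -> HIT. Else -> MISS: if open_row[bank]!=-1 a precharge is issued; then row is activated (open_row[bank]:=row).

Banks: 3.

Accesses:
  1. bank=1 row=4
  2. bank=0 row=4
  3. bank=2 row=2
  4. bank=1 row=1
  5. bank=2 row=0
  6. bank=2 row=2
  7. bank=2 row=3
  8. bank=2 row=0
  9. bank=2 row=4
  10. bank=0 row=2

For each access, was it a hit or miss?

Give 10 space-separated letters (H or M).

Acc 1: bank1 row4 -> MISS (open row4); precharges=0
Acc 2: bank0 row4 -> MISS (open row4); precharges=0
Acc 3: bank2 row2 -> MISS (open row2); precharges=0
Acc 4: bank1 row1 -> MISS (open row1); precharges=1
Acc 5: bank2 row0 -> MISS (open row0); precharges=2
Acc 6: bank2 row2 -> MISS (open row2); precharges=3
Acc 7: bank2 row3 -> MISS (open row3); precharges=4
Acc 8: bank2 row0 -> MISS (open row0); precharges=5
Acc 9: bank2 row4 -> MISS (open row4); precharges=6
Acc 10: bank0 row2 -> MISS (open row2); precharges=7

Answer: M M M M M M M M M M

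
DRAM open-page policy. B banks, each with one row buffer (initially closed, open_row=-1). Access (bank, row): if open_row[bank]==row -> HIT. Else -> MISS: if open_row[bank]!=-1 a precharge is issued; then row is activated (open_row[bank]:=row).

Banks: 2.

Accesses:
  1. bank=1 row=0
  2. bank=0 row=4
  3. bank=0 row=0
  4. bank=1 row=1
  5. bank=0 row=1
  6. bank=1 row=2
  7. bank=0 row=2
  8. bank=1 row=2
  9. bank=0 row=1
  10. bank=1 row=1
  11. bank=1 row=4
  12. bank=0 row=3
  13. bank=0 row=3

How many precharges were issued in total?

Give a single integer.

Acc 1: bank1 row0 -> MISS (open row0); precharges=0
Acc 2: bank0 row4 -> MISS (open row4); precharges=0
Acc 3: bank0 row0 -> MISS (open row0); precharges=1
Acc 4: bank1 row1 -> MISS (open row1); precharges=2
Acc 5: bank0 row1 -> MISS (open row1); precharges=3
Acc 6: bank1 row2 -> MISS (open row2); precharges=4
Acc 7: bank0 row2 -> MISS (open row2); precharges=5
Acc 8: bank1 row2 -> HIT
Acc 9: bank0 row1 -> MISS (open row1); precharges=6
Acc 10: bank1 row1 -> MISS (open row1); precharges=7
Acc 11: bank1 row4 -> MISS (open row4); precharges=8
Acc 12: bank0 row3 -> MISS (open row3); precharges=9
Acc 13: bank0 row3 -> HIT

Answer: 9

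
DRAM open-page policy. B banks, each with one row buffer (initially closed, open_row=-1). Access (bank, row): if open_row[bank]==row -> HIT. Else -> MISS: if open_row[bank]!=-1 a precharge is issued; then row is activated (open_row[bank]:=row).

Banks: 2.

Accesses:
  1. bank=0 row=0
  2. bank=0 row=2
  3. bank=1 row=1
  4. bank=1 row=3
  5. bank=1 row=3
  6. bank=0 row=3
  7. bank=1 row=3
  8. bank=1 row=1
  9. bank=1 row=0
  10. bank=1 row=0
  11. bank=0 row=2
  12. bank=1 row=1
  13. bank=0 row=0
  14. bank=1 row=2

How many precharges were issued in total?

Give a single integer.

Answer: 9

Derivation:
Acc 1: bank0 row0 -> MISS (open row0); precharges=0
Acc 2: bank0 row2 -> MISS (open row2); precharges=1
Acc 3: bank1 row1 -> MISS (open row1); precharges=1
Acc 4: bank1 row3 -> MISS (open row3); precharges=2
Acc 5: bank1 row3 -> HIT
Acc 6: bank0 row3 -> MISS (open row3); precharges=3
Acc 7: bank1 row3 -> HIT
Acc 8: bank1 row1 -> MISS (open row1); precharges=4
Acc 9: bank1 row0 -> MISS (open row0); precharges=5
Acc 10: bank1 row0 -> HIT
Acc 11: bank0 row2 -> MISS (open row2); precharges=6
Acc 12: bank1 row1 -> MISS (open row1); precharges=7
Acc 13: bank0 row0 -> MISS (open row0); precharges=8
Acc 14: bank1 row2 -> MISS (open row2); precharges=9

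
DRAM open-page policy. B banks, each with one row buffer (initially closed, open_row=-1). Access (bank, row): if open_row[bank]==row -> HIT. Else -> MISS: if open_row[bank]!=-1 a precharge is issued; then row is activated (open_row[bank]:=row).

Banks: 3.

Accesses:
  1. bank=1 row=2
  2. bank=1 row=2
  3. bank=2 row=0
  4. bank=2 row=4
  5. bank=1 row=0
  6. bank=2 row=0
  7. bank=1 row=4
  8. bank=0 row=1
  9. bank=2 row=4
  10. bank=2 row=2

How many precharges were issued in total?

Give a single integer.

Answer: 6

Derivation:
Acc 1: bank1 row2 -> MISS (open row2); precharges=0
Acc 2: bank1 row2 -> HIT
Acc 3: bank2 row0 -> MISS (open row0); precharges=0
Acc 4: bank2 row4 -> MISS (open row4); precharges=1
Acc 5: bank1 row0 -> MISS (open row0); precharges=2
Acc 6: bank2 row0 -> MISS (open row0); precharges=3
Acc 7: bank1 row4 -> MISS (open row4); precharges=4
Acc 8: bank0 row1 -> MISS (open row1); precharges=4
Acc 9: bank2 row4 -> MISS (open row4); precharges=5
Acc 10: bank2 row2 -> MISS (open row2); precharges=6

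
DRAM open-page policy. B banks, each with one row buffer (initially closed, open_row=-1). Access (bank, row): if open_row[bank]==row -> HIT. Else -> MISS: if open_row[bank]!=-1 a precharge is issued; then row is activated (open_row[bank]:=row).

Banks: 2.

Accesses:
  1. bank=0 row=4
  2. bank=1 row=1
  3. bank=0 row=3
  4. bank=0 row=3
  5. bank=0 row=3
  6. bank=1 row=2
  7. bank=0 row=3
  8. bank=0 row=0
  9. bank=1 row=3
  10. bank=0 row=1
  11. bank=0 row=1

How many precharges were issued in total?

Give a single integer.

Answer: 5

Derivation:
Acc 1: bank0 row4 -> MISS (open row4); precharges=0
Acc 2: bank1 row1 -> MISS (open row1); precharges=0
Acc 3: bank0 row3 -> MISS (open row3); precharges=1
Acc 4: bank0 row3 -> HIT
Acc 5: bank0 row3 -> HIT
Acc 6: bank1 row2 -> MISS (open row2); precharges=2
Acc 7: bank0 row3 -> HIT
Acc 8: bank0 row0 -> MISS (open row0); precharges=3
Acc 9: bank1 row3 -> MISS (open row3); precharges=4
Acc 10: bank0 row1 -> MISS (open row1); precharges=5
Acc 11: bank0 row1 -> HIT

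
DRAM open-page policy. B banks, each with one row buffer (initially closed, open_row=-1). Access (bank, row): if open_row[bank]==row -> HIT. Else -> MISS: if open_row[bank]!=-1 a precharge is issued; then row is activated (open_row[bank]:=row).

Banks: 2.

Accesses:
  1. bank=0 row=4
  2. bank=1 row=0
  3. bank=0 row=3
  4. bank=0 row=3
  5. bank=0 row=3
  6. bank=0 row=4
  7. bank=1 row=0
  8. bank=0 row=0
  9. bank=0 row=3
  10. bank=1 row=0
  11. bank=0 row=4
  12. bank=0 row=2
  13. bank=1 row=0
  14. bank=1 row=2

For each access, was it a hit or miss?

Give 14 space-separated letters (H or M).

Answer: M M M H H M H M M H M M H M

Derivation:
Acc 1: bank0 row4 -> MISS (open row4); precharges=0
Acc 2: bank1 row0 -> MISS (open row0); precharges=0
Acc 3: bank0 row3 -> MISS (open row3); precharges=1
Acc 4: bank0 row3 -> HIT
Acc 5: bank0 row3 -> HIT
Acc 6: bank0 row4 -> MISS (open row4); precharges=2
Acc 7: bank1 row0 -> HIT
Acc 8: bank0 row0 -> MISS (open row0); precharges=3
Acc 9: bank0 row3 -> MISS (open row3); precharges=4
Acc 10: bank1 row0 -> HIT
Acc 11: bank0 row4 -> MISS (open row4); precharges=5
Acc 12: bank0 row2 -> MISS (open row2); precharges=6
Acc 13: bank1 row0 -> HIT
Acc 14: bank1 row2 -> MISS (open row2); precharges=7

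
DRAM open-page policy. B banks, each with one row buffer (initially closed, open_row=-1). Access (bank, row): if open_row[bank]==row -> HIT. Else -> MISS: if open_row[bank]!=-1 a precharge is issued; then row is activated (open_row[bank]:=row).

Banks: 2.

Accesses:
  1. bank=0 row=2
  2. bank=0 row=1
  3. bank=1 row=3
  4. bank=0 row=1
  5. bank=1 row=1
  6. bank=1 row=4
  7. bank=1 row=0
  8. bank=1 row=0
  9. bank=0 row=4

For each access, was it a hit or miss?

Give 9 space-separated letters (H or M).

Answer: M M M H M M M H M

Derivation:
Acc 1: bank0 row2 -> MISS (open row2); precharges=0
Acc 2: bank0 row1 -> MISS (open row1); precharges=1
Acc 3: bank1 row3 -> MISS (open row3); precharges=1
Acc 4: bank0 row1 -> HIT
Acc 5: bank1 row1 -> MISS (open row1); precharges=2
Acc 6: bank1 row4 -> MISS (open row4); precharges=3
Acc 7: bank1 row0 -> MISS (open row0); precharges=4
Acc 8: bank1 row0 -> HIT
Acc 9: bank0 row4 -> MISS (open row4); precharges=5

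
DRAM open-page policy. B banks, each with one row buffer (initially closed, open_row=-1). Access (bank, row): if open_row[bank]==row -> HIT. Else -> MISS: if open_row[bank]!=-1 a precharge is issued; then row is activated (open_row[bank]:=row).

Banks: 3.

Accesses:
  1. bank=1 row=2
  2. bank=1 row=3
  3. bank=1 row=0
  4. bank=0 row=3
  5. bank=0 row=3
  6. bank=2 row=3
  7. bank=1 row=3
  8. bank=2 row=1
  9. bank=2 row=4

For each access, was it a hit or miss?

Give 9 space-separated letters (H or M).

Acc 1: bank1 row2 -> MISS (open row2); precharges=0
Acc 2: bank1 row3 -> MISS (open row3); precharges=1
Acc 3: bank1 row0 -> MISS (open row0); precharges=2
Acc 4: bank0 row3 -> MISS (open row3); precharges=2
Acc 5: bank0 row3 -> HIT
Acc 6: bank2 row3 -> MISS (open row3); precharges=2
Acc 7: bank1 row3 -> MISS (open row3); precharges=3
Acc 8: bank2 row1 -> MISS (open row1); precharges=4
Acc 9: bank2 row4 -> MISS (open row4); precharges=5

Answer: M M M M H M M M M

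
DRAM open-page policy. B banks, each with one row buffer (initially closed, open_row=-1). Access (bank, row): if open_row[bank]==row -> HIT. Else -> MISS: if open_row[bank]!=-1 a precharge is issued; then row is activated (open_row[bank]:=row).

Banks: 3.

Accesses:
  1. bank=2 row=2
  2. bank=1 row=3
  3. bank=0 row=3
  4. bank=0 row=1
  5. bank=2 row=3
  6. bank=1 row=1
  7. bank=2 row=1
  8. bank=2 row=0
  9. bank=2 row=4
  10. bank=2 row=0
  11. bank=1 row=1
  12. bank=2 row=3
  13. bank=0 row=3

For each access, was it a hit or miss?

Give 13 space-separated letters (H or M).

Answer: M M M M M M M M M M H M M

Derivation:
Acc 1: bank2 row2 -> MISS (open row2); precharges=0
Acc 2: bank1 row3 -> MISS (open row3); precharges=0
Acc 3: bank0 row3 -> MISS (open row3); precharges=0
Acc 4: bank0 row1 -> MISS (open row1); precharges=1
Acc 5: bank2 row3 -> MISS (open row3); precharges=2
Acc 6: bank1 row1 -> MISS (open row1); precharges=3
Acc 7: bank2 row1 -> MISS (open row1); precharges=4
Acc 8: bank2 row0 -> MISS (open row0); precharges=5
Acc 9: bank2 row4 -> MISS (open row4); precharges=6
Acc 10: bank2 row0 -> MISS (open row0); precharges=7
Acc 11: bank1 row1 -> HIT
Acc 12: bank2 row3 -> MISS (open row3); precharges=8
Acc 13: bank0 row3 -> MISS (open row3); precharges=9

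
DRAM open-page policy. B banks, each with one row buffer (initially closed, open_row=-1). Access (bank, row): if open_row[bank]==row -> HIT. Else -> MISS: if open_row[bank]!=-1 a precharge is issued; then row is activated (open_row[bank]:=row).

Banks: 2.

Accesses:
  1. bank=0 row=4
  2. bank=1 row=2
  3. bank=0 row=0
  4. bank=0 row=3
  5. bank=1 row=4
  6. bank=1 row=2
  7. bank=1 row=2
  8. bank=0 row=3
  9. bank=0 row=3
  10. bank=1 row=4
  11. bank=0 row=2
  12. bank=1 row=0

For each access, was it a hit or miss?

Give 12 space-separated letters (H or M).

Answer: M M M M M M H H H M M M

Derivation:
Acc 1: bank0 row4 -> MISS (open row4); precharges=0
Acc 2: bank1 row2 -> MISS (open row2); precharges=0
Acc 3: bank0 row0 -> MISS (open row0); precharges=1
Acc 4: bank0 row3 -> MISS (open row3); precharges=2
Acc 5: bank1 row4 -> MISS (open row4); precharges=3
Acc 6: bank1 row2 -> MISS (open row2); precharges=4
Acc 7: bank1 row2 -> HIT
Acc 8: bank0 row3 -> HIT
Acc 9: bank0 row3 -> HIT
Acc 10: bank1 row4 -> MISS (open row4); precharges=5
Acc 11: bank0 row2 -> MISS (open row2); precharges=6
Acc 12: bank1 row0 -> MISS (open row0); precharges=7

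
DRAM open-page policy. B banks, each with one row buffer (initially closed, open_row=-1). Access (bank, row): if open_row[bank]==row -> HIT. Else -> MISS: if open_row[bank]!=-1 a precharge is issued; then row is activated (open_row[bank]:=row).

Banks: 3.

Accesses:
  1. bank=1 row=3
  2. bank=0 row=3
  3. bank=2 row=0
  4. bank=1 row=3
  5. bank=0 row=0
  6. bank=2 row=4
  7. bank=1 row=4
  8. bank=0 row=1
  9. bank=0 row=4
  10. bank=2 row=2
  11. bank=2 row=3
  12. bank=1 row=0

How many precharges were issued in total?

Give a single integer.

Acc 1: bank1 row3 -> MISS (open row3); precharges=0
Acc 2: bank0 row3 -> MISS (open row3); precharges=0
Acc 3: bank2 row0 -> MISS (open row0); precharges=0
Acc 4: bank1 row3 -> HIT
Acc 5: bank0 row0 -> MISS (open row0); precharges=1
Acc 6: bank2 row4 -> MISS (open row4); precharges=2
Acc 7: bank1 row4 -> MISS (open row4); precharges=3
Acc 8: bank0 row1 -> MISS (open row1); precharges=4
Acc 9: bank0 row4 -> MISS (open row4); precharges=5
Acc 10: bank2 row2 -> MISS (open row2); precharges=6
Acc 11: bank2 row3 -> MISS (open row3); precharges=7
Acc 12: bank1 row0 -> MISS (open row0); precharges=8

Answer: 8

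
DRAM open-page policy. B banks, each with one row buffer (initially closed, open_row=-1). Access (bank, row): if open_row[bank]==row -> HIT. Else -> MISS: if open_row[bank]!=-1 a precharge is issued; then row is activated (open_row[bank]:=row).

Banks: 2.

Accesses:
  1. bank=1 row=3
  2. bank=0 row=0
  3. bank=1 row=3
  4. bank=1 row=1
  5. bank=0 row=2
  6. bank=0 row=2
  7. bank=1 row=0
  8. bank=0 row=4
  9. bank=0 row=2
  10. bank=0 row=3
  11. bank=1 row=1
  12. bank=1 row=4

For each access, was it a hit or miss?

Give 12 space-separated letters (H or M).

Answer: M M H M M H M M M M M M

Derivation:
Acc 1: bank1 row3 -> MISS (open row3); precharges=0
Acc 2: bank0 row0 -> MISS (open row0); precharges=0
Acc 3: bank1 row3 -> HIT
Acc 4: bank1 row1 -> MISS (open row1); precharges=1
Acc 5: bank0 row2 -> MISS (open row2); precharges=2
Acc 6: bank0 row2 -> HIT
Acc 7: bank1 row0 -> MISS (open row0); precharges=3
Acc 8: bank0 row4 -> MISS (open row4); precharges=4
Acc 9: bank0 row2 -> MISS (open row2); precharges=5
Acc 10: bank0 row3 -> MISS (open row3); precharges=6
Acc 11: bank1 row1 -> MISS (open row1); precharges=7
Acc 12: bank1 row4 -> MISS (open row4); precharges=8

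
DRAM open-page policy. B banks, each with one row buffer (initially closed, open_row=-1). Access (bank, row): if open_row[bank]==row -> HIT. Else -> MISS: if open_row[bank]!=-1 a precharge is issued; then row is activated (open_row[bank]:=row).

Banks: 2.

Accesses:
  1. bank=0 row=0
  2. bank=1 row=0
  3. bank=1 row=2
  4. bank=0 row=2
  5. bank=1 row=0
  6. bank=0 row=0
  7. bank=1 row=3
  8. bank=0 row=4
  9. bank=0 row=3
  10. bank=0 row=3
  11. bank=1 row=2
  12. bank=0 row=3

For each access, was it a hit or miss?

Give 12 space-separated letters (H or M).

Answer: M M M M M M M M M H M H

Derivation:
Acc 1: bank0 row0 -> MISS (open row0); precharges=0
Acc 2: bank1 row0 -> MISS (open row0); precharges=0
Acc 3: bank1 row2 -> MISS (open row2); precharges=1
Acc 4: bank0 row2 -> MISS (open row2); precharges=2
Acc 5: bank1 row0 -> MISS (open row0); precharges=3
Acc 6: bank0 row0 -> MISS (open row0); precharges=4
Acc 7: bank1 row3 -> MISS (open row3); precharges=5
Acc 8: bank0 row4 -> MISS (open row4); precharges=6
Acc 9: bank0 row3 -> MISS (open row3); precharges=7
Acc 10: bank0 row3 -> HIT
Acc 11: bank1 row2 -> MISS (open row2); precharges=8
Acc 12: bank0 row3 -> HIT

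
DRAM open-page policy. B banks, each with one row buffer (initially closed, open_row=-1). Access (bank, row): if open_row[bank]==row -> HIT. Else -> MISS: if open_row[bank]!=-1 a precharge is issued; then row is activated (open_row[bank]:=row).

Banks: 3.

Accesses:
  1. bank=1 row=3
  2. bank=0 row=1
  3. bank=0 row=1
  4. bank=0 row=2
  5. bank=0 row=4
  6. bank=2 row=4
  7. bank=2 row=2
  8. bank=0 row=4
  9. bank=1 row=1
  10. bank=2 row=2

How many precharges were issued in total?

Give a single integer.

Acc 1: bank1 row3 -> MISS (open row3); precharges=0
Acc 2: bank0 row1 -> MISS (open row1); precharges=0
Acc 3: bank0 row1 -> HIT
Acc 4: bank0 row2 -> MISS (open row2); precharges=1
Acc 5: bank0 row4 -> MISS (open row4); precharges=2
Acc 6: bank2 row4 -> MISS (open row4); precharges=2
Acc 7: bank2 row2 -> MISS (open row2); precharges=3
Acc 8: bank0 row4 -> HIT
Acc 9: bank1 row1 -> MISS (open row1); precharges=4
Acc 10: bank2 row2 -> HIT

Answer: 4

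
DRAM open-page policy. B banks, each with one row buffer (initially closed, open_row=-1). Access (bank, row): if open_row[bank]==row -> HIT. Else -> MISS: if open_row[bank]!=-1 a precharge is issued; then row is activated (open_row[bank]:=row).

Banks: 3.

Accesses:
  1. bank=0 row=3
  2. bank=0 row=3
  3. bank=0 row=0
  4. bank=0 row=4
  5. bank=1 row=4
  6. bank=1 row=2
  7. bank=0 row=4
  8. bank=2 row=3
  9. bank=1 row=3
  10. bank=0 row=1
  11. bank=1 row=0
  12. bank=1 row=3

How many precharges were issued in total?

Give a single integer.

Acc 1: bank0 row3 -> MISS (open row3); precharges=0
Acc 2: bank0 row3 -> HIT
Acc 3: bank0 row0 -> MISS (open row0); precharges=1
Acc 4: bank0 row4 -> MISS (open row4); precharges=2
Acc 5: bank1 row4 -> MISS (open row4); precharges=2
Acc 6: bank1 row2 -> MISS (open row2); precharges=3
Acc 7: bank0 row4 -> HIT
Acc 8: bank2 row3 -> MISS (open row3); precharges=3
Acc 9: bank1 row3 -> MISS (open row3); precharges=4
Acc 10: bank0 row1 -> MISS (open row1); precharges=5
Acc 11: bank1 row0 -> MISS (open row0); precharges=6
Acc 12: bank1 row3 -> MISS (open row3); precharges=7

Answer: 7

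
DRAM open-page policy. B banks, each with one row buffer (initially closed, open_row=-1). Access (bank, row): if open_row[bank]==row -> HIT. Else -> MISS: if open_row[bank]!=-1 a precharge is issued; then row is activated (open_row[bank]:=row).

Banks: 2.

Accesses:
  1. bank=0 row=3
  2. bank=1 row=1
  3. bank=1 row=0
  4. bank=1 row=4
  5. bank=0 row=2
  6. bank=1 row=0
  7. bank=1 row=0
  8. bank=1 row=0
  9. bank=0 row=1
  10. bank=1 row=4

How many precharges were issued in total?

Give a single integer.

Acc 1: bank0 row3 -> MISS (open row3); precharges=0
Acc 2: bank1 row1 -> MISS (open row1); precharges=0
Acc 3: bank1 row0 -> MISS (open row0); precharges=1
Acc 4: bank1 row4 -> MISS (open row4); precharges=2
Acc 5: bank0 row2 -> MISS (open row2); precharges=3
Acc 6: bank1 row0 -> MISS (open row0); precharges=4
Acc 7: bank1 row0 -> HIT
Acc 8: bank1 row0 -> HIT
Acc 9: bank0 row1 -> MISS (open row1); precharges=5
Acc 10: bank1 row4 -> MISS (open row4); precharges=6

Answer: 6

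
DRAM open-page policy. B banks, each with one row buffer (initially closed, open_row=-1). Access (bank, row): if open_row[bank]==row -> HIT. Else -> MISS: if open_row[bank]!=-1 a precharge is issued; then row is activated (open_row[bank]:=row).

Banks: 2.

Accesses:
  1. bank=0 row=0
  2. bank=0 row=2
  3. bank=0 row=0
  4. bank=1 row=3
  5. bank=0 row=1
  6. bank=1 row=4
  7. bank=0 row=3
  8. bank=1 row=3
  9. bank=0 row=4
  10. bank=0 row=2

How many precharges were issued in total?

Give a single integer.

Answer: 8

Derivation:
Acc 1: bank0 row0 -> MISS (open row0); precharges=0
Acc 2: bank0 row2 -> MISS (open row2); precharges=1
Acc 3: bank0 row0 -> MISS (open row0); precharges=2
Acc 4: bank1 row3 -> MISS (open row3); precharges=2
Acc 5: bank0 row1 -> MISS (open row1); precharges=3
Acc 6: bank1 row4 -> MISS (open row4); precharges=4
Acc 7: bank0 row3 -> MISS (open row3); precharges=5
Acc 8: bank1 row3 -> MISS (open row3); precharges=6
Acc 9: bank0 row4 -> MISS (open row4); precharges=7
Acc 10: bank0 row2 -> MISS (open row2); precharges=8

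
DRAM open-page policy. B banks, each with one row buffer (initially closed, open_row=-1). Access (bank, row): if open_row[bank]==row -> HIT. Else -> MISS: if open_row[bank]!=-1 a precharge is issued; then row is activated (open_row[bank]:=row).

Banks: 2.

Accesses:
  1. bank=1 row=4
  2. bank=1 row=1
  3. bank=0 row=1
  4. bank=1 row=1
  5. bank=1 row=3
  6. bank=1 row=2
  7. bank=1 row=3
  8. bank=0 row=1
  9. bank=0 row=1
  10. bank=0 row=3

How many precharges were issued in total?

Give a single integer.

Acc 1: bank1 row4 -> MISS (open row4); precharges=0
Acc 2: bank1 row1 -> MISS (open row1); precharges=1
Acc 3: bank0 row1 -> MISS (open row1); precharges=1
Acc 4: bank1 row1 -> HIT
Acc 5: bank1 row3 -> MISS (open row3); precharges=2
Acc 6: bank1 row2 -> MISS (open row2); precharges=3
Acc 7: bank1 row3 -> MISS (open row3); precharges=4
Acc 8: bank0 row1 -> HIT
Acc 9: bank0 row1 -> HIT
Acc 10: bank0 row3 -> MISS (open row3); precharges=5

Answer: 5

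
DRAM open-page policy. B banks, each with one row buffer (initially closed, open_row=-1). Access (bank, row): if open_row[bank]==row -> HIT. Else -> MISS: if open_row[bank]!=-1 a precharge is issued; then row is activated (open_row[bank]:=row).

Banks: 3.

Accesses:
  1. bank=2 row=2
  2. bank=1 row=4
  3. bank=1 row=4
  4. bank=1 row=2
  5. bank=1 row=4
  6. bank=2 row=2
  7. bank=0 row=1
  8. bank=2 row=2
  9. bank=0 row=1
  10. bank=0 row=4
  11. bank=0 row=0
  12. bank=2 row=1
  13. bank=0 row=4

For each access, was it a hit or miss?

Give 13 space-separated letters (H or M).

Answer: M M H M M H M H H M M M M

Derivation:
Acc 1: bank2 row2 -> MISS (open row2); precharges=0
Acc 2: bank1 row4 -> MISS (open row4); precharges=0
Acc 3: bank1 row4 -> HIT
Acc 4: bank1 row2 -> MISS (open row2); precharges=1
Acc 5: bank1 row4 -> MISS (open row4); precharges=2
Acc 6: bank2 row2 -> HIT
Acc 7: bank0 row1 -> MISS (open row1); precharges=2
Acc 8: bank2 row2 -> HIT
Acc 9: bank0 row1 -> HIT
Acc 10: bank0 row4 -> MISS (open row4); precharges=3
Acc 11: bank0 row0 -> MISS (open row0); precharges=4
Acc 12: bank2 row1 -> MISS (open row1); precharges=5
Acc 13: bank0 row4 -> MISS (open row4); precharges=6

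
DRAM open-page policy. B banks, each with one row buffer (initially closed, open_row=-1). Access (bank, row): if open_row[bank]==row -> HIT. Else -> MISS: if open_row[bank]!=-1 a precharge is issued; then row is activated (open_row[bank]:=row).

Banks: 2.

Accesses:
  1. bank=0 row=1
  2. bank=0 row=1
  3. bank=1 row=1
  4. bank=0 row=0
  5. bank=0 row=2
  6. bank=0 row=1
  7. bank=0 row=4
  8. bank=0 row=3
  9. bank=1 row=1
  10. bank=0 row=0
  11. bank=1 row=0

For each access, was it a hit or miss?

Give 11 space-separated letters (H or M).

Acc 1: bank0 row1 -> MISS (open row1); precharges=0
Acc 2: bank0 row1 -> HIT
Acc 3: bank1 row1 -> MISS (open row1); precharges=0
Acc 4: bank0 row0 -> MISS (open row0); precharges=1
Acc 5: bank0 row2 -> MISS (open row2); precharges=2
Acc 6: bank0 row1 -> MISS (open row1); precharges=3
Acc 7: bank0 row4 -> MISS (open row4); precharges=4
Acc 8: bank0 row3 -> MISS (open row3); precharges=5
Acc 9: bank1 row1 -> HIT
Acc 10: bank0 row0 -> MISS (open row0); precharges=6
Acc 11: bank1 row0 -> MISS (open row0); precharges=7

Answer: M H M M M M M M H M M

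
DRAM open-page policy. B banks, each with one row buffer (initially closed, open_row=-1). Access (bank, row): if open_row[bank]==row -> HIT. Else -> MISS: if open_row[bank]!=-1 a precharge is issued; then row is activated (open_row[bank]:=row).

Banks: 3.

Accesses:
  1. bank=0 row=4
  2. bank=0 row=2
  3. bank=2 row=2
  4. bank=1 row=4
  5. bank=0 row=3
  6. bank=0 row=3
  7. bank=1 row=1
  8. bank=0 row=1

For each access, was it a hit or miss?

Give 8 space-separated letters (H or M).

Acc 1: bank0 row4 -> MISS (open row4); precharges=0
Acc 2: bank0 row2 -> MISS (open row2); precharges=1
Acc 3: bank2 row2 -> MISS (open row2); precharges=1
Acc 4: bank1 row4 -> MISS (open row4); precharges=1
Acc 5: bank0 row3 -> MISS (open row3); precharges=2
Acc 6: bank0 row3 -> HIT
Acc 7: bank1 row1 -> MISS (open row1); precharges=3
Acc 8: bank0 row1 -> MISS (open row1); precharges=4

Answer: M M M M M H M M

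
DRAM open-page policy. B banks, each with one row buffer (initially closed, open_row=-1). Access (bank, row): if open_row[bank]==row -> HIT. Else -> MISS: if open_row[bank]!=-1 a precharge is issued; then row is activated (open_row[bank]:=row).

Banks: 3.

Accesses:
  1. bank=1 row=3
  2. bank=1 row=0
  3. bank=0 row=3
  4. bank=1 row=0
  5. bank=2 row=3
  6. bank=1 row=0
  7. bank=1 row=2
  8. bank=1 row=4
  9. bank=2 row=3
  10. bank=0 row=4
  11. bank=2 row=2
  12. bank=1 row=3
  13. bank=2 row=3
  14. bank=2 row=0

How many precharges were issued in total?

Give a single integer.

Answer: 8

Derivation:
Acc 1: bank1 row3 -> MISS (open row3); precharges=0
Acc 2: bank1 row0 -> MISS (open row0); precharges=1
Acc 3: bank0 row3 -> MISS (open row3); precharges=1
Acc 4: bank1 row0 -> HIT
Acc 5: bank2 row3 -> MISS (open row3); precharges=1
Acc 6: bank1 row0 -> HIT
Acc 7: bank1 row2 -> MISS (open row2); precharges=2
Acc 8: bank1 row4 -> MISS (open row4); precharges=3
Acc 9: bank2 row3 -> HIT
Acc 10: bank0 row4 -> MISS (open row4); precharges=4
Acc 11: bank2 row2 -> MISS (open row2); precharges=5
Acc 12: bank1 row3 -> MISS (open row3); precharges=6
Acc 13: bank2 row3 -> MISS (open row3); precharges=7
Acc 14: bank2 row0 -> MISS (open row0); precharges=8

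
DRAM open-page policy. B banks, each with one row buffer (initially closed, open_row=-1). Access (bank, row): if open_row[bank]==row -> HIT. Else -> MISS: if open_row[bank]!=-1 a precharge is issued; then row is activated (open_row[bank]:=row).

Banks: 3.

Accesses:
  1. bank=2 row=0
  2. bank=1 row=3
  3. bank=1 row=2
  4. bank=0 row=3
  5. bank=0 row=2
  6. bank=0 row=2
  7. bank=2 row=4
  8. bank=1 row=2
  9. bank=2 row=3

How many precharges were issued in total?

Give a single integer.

Answer: 4

Derivation:
Acc 1: bank2 row0 -> MISS (open row0); precharges=0
Acc 2: bank1 row3 -> MISS (open row3); precharges=0
Acc 3: bank1 row2 -> MISS (open row2); precharges=1
Acc 4: bank0 row3 -> MISS (open row3); precharges=1
Acc 5: bank0 row2 -> MISS (open row2); precharges=2
Acc 6: bank0 row2 -> HIT
Acc 7: bank2 row4 -> MISS (open row4); precharges=3
Acc 8: bank1 row2 -> HIT
Acc 9: bank2 row3 -> MISS (open row3); precharges=4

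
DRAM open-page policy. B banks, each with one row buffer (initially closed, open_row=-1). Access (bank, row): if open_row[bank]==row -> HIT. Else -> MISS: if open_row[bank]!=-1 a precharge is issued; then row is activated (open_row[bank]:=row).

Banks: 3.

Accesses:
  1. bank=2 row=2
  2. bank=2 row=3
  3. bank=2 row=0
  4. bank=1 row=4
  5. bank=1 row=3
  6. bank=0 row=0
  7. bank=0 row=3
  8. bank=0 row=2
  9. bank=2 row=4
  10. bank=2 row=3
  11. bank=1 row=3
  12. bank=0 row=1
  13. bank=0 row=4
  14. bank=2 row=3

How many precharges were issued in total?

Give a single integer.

Answer: 9

Derivation:
Acc 1: bank2 row2 -> MISS (open row2); precharges=0
Acc 2: bank2 row3 -> MISS (open row3); precharges=1
Acc 3: bank2 row0 -> MISS (open row0); precharges=2
Acc 4: bank1 row4 -> MISS (open row4); precharges=2
Acc 5: bank1 row3 -> MISS (open row3); precharges=3
Acc 6: bank0 row0 -> MISS (open row0); precharges=3
Acc 7: bank0 row3 -> MISS (open row3); precharges=4
Acc 8: bank0 row2 -> MISS (open row2); precharges=5
Acc 9: bank2 row4 -> MISS (open row4); precharges=6
Acc 10: bank2 row3 -> MISS (open row3); precharges=7
Acc 11: bank1 row3 -> HIT
Acc 12: bank0 row1 -> MISS (open row1); precharges=8
Acc 13: bank0 row4 -> MISS (open row4); precharges=9
Acc 14: bank2 row3 -> HIT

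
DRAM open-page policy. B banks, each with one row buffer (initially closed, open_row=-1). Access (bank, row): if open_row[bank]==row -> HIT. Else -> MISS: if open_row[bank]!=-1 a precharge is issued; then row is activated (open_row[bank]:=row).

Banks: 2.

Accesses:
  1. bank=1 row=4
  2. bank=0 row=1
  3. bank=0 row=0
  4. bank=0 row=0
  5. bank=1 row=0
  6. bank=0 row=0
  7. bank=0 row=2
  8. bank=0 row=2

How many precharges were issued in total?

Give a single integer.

Answer: 3

Derivation:
Acc 1: bank1 row4 -> MISS (open row4); precharges=0
Acc 2: bank0 row1 -> MISS (open row1); precharges=0
Acc 3: bank0 row0 -> MISS (open row0); precharges=1
Acc 4: bank0 row0 -> HIT
Acc 5: bank1 row0 -> MISS (open row0); precharges=2
Acc 6: bank0 row0 -> HIT
Acc 7: bank0 row2 -> MISS (open row2); precharges=3
Acc 8: bank0 row2 -> HIT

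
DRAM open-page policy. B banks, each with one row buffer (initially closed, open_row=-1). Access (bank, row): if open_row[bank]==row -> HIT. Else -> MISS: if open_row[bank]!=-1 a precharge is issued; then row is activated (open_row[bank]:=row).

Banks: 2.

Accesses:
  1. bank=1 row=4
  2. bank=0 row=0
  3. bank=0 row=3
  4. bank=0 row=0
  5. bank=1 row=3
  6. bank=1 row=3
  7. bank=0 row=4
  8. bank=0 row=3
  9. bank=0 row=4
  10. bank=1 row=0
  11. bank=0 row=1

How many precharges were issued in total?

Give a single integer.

Acc 1: bank1 row4 -> MISS (open row4); precharges=0
Acc 2: bank0 row0 -> MISS (open row0); precharges=0
Acc 3: bank0 row3 -> MISS (open row3); precharges=1
Acc 4: bank0 row0 -> MISS (open row0); precharges=2
Acc 5: bank1 row3 -> MISS (open row3); precharges=3
Acc 6: bank1 row3 -> HIT
Acc 7: bank0 row4 -> MISS (open row4); precharges=4
Acc 8: bank0 row3 -> MISS (open row3); precharges=5
Acc 9: bank0 row4 -> MISS (open row4); precharges=6
Acc 10: bank1 row0 -> MISS (open row0); precharges=7
Acc 11: bank0 row1 -> MISS (open row1); precharges=8

Answer: 8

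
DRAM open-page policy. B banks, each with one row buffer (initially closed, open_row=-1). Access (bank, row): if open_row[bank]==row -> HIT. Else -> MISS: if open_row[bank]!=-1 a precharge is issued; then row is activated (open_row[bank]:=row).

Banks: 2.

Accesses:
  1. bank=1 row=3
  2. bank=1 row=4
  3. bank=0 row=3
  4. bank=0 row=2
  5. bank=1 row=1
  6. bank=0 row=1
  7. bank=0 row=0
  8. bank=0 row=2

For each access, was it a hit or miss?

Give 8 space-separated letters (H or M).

Answer: M M M M M M M M

Derivation:
Acc 1: bank1 row3 -> MISS (open row3); precharges=0
Acc 2: bank1 row4 -> MISS (open row4); precharges=1
Acc 3: bank0 row3 -> MISS (open row3); precharges=1
Acc 4: bank0 row2 -> MISS (open row2); precharges=2
Acc 5: bank1 row1 -> MISS (open row1); precharges=3
Acc 6: bank0 row1 -> MISS (open row1); precharges=4
Acc 7: bank0 row0 -> MISS (open row0); precharges=5
Acc 8: bank0 row2 -> MISS (open row2); precharges=6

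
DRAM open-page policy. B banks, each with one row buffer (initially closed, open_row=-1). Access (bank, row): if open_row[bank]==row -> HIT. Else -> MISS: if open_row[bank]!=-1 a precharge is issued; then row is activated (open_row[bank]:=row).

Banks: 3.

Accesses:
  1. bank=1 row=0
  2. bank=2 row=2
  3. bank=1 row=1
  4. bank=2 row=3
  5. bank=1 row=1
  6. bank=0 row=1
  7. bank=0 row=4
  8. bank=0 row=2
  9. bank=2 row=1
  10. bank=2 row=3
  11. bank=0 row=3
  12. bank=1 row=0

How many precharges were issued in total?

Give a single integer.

Answer: 8

Derivation:
Acc 1: bank1 row0 -> MISS (open row0); precharges=0
Acc 2: bank2 row2 -> MISS (open row2); precharges=0
Acc 3: bank1 row1 -> MISS (open row1); precharges=1
Acc 4: bank2 row3 -> MISS (open row3); precharges=2
Acc 5: bank1 row1 -> HIT
Acc 6: bank0 row1 -> MISS (open row1); precharges=2
Acc 7: bank0 row4 -> MISS (open row4); precharges=3
Acc 8: bank0 row2 -> MISS (open row2); precharges=4
Acc 9: bank2 row1 -> MISS (open row1); precharges=5
Acc 10: bank2 row3 -> MISS (open row3); precharges=6
Acc 11: bank0 row3 -> MISS (open row3); precharges=7
Acc 12: bank1 row0 -> MISS (open row0); precharges=8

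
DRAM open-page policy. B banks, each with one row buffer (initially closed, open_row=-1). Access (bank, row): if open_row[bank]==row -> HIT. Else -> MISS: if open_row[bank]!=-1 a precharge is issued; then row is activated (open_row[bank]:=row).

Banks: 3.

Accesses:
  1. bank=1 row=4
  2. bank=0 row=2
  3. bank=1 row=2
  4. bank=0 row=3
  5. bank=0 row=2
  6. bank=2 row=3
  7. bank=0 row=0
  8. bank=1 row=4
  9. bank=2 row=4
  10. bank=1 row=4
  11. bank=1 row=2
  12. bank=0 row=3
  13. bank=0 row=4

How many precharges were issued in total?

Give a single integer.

Answer: 9

Derivation:
Acc 1: bank1 row4 -> MISS (open row4); precharges=0
Acc 2: bank0 row2 -> MISS (open row2); precharges=0
Acc 3: bank1 row2 -> MISS (open row2); precharges=1
Acc 4: bank0 row3 -> MISS (open row3); precharges=2
Acc 5: bank0 row2 -> MISS (open row2); precharges=3
Acc 6: bank2 row3 -> MISS (open row3); precharges=3
Acc 7: bank0 row0 -> MISS (open row0); precharges=4
Acc 8: bank1 row4 -> MISS (open row4); precharges=5
Acc 9: bank2 row4 -> MISS (open row4); precharges=6
Acc 10: bank1 row4 -> HIT
Acc 11: bank1 row2 -> MISS (open row2); precharges=7
Acc 12: bank0 row3 -> MISS (open row3); precharges=8
Acc 13: bank0 row4 -> MISS (open row4); precharges=9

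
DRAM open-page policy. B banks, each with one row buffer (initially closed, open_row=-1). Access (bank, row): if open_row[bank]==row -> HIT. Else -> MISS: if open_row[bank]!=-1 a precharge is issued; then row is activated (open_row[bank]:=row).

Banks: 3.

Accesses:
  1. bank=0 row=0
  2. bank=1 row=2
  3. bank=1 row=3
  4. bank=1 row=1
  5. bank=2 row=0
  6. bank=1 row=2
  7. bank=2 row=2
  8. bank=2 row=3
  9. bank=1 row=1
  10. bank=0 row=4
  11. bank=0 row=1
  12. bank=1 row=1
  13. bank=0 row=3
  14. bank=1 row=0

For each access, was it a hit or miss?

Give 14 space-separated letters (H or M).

Answer: M M M M M M M M M M M H M M

Derivation:
Acc 1: bank0 row0 -> MISS (open row0); precharges=0
Acc 2: bank1 row2 -> MISS (open row2); precharges=0
Acc 3: bank1 row3 -> MISS (open row3); precharges=1
Acc 4: bank1 row1 -> MISS (open row1); precharges=2
Acc 5: bank2 row0 -> MISS (open row0); precharges=2
Acc 6: bank1 row2 -> MISS (open row2); precharges=3
Acc 7: bank2 row2 -> MISS (open row2); precharges=4
Acc 8: bank2 row3 -> MISS (open row3); precharges=5
Acc 9: bank1 row1 -> MISS (open row1); precharges=6
Acc 10: bank0 row4 -> MISS (open row4); precharges=7
Acc 11: bank0 row1 -> MISS (open row1); precharges=8
Acc 12: bank1 row1 -> HIT
Acc 13: bank0 row3 -> MISS (open row3); precharges=9
Acc 14: bank1 row0 -> MISS (open row0); precharges=10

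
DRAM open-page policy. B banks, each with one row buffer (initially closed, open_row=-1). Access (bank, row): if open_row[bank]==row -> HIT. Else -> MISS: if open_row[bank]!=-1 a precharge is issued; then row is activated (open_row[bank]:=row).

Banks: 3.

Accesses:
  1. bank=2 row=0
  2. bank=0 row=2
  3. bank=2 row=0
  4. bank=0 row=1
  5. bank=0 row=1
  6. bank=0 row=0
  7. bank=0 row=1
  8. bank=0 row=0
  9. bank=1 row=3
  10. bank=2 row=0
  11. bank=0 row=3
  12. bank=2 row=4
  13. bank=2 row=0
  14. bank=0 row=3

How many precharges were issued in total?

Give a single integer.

Acc 1: bank2 row0 -> MISS (open row0); precharges=0
Acc 2: bank0 row2 -> MISS (open row2); precharges=0
Acc 3: bank2 row0 -> HIT
Acc 4: bank0 row1 -> MISS (open row1); precharges=1
Acc 5: bank0 row1 -> HIT
Acc 6: bank0 row0 -> MISS (open row0); precharges=2
Acc 7: bank0 row1 -> MISS (open row1); precharges=3
Acc 8: bank0 row0 -> MISS (open row0); precharges=4
Acc 9: bank1 row3 -> MISS (open row3); precharges=4
Acc 10: bank2 row0 -> HIT
Acc 11: bank0 row3 -> MISS (open row3); precharges=5
Acc 12: bank2 row4 -> MISS (open row4); precharges=6
Acc 13: bank2 row0 -> MISS (open row0); precharges=7
Acc 14: bank0 row3 -> HIT

Answer: 7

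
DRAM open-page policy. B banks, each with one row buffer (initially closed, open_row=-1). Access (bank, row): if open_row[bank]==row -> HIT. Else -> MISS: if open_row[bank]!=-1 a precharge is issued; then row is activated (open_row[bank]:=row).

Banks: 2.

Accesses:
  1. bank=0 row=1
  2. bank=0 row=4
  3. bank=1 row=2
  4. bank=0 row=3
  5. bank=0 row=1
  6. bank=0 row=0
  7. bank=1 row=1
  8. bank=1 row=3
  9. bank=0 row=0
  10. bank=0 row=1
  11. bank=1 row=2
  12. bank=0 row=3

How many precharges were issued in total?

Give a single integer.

Answer: 9

Derivation:
Acc 1: bank0 row1 -> MISS (open row1); precharges=0
Acc 2: bank0 row4 -> MISS (open row4); precharges=1
Acc 3: bank1 row2 -> MISS (open row2); precharges=1
Acc 4: bank0 row3 -> MISS (open row3); precharges=2
Acc 5: bank0 row1 -> MISS (open row1); precharges=3
Acc 6: bank0 row0 -> MISS (open row0); precharges=4
Acc 7: bank1 row1 -> MISS (open row1); precharges=5
Acc 8: bank1 row3 -> MISS (open row3); precharges=6
Acc 9: bank0 row0 -> HIT
Acc 10: bank0 row1 -> MISS (open row1); precharges=7
Acc 11: bank1 row2 -> MISS (open row2); precharges=8
Acc 12: bank0 row3 -> MISS (open row3); precharges=9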